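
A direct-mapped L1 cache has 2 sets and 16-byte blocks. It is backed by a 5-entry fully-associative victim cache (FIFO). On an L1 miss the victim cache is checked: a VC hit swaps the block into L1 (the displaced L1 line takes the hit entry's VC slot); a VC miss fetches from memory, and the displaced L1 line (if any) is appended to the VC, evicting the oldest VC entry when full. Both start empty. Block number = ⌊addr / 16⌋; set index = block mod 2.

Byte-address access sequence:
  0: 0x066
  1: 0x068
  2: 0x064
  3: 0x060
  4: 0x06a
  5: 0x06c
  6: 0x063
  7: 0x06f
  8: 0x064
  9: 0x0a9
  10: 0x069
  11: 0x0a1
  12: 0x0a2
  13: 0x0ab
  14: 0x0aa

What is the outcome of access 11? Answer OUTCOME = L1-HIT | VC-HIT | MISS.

OUTCOME = VC-HIT

  [0] addr=0x66 blk=6 s=0: MISS | VC []
  [1] addr=0x68 blk=6 s=0: L1-HIT | VC []
  [2] addr=0x64 blk=6 s=0: L1-HIT | VC []
  [3] addr=0x60 blk=6 s=0: L1-HIT | VC []
  [4] addr=0x6a blk=6 s=0: L1-HIT | VC []
  [5] addr=0x6c blk=6 s=0: L1-HIT | VC []
  [6] addr=0x63 blk=6 s=0: L1-HIT | VC []
  [7] addr=0x6f blk=6 s=0: L1-HIT | VC []
  [8] addr=0x64 blk=6 s=0: L1-HIT | VC []
  [9] addr=0xa9 blk=10 s=0: MISS | VC [6]
  [10] addr=0x69 blk=6 s=0: VC-HIT | VC [10]
  [11] addr=0xa1 blk=10 s=0: VC-HIT | VC [6]
  [12] addr=0xa2 blk=10 s=0: L1-HIT | VC [6]
  [13] addr=0xab blk=10 s=0: L1-HIT | VC [6]
  [14] addr=0xaa blk=10 s=0: L1-HIT | VC [6]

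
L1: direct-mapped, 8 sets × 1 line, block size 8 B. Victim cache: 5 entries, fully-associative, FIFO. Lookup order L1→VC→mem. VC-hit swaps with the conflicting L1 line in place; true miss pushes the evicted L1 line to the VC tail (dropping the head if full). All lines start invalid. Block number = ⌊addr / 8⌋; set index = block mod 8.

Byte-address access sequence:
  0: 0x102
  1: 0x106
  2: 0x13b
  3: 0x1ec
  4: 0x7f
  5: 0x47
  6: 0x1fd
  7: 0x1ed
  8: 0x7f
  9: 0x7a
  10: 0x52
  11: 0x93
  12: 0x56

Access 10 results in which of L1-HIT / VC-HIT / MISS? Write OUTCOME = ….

OUTCOME = MISS

#0 0x102→b32/s0 MISS; vc=[]
#1 0x106→b32/s0 L1-HIT; vc=[]
#2 0x13b→b39/s7 MISS; vc=[]
#3 0x1ec→b61/s5 MISS; vc=[]
#4 0x7f→b15/s7 MISS; vc=[39]
#5 0x47→b8/s0 MISS; vc=[39,32]
#6 0x1fd→b63/s7 MISS; vc=[39,32,15]
#7 0x1ed→b61/s5 L1-HIT; vc=[39,32,15]
#8 0x7f→b15/s7 VC-HIT; vc=[39,32,63]
#9 0x7a→b15/s7 L1-HIT; vc=[39,32,63]
#10 0x52→b10/s2 MISS; vc=[39,32,63]
#11 0x93→b18/s2 MISS; vc=[39,32,63,10]
#12 0x56→b10/s2 VC-HIT; vc=[39,32,63,18]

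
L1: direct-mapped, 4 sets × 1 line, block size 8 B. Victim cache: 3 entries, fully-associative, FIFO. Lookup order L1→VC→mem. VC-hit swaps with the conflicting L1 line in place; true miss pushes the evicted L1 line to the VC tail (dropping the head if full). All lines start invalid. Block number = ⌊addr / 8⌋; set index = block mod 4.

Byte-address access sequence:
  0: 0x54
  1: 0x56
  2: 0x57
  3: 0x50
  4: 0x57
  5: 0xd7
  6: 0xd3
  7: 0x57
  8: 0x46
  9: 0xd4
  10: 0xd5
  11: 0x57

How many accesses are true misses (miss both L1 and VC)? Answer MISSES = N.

MISSES = 3

0: 0x54 (blk 10, set 2) → MISS  vc=[]
1: 0x56 (blk 10, set 2) → L1-HIT  vc=[]
2: 0x57 (blk 10, set 2) → L1-HIT  vc=[]
3: 0x50 (blk 10, set 2) → L1-HIT  vc=[]
4: 0x57 (blk 10, set 2) → L1-HIT  vc=[]
5: 0xd7 (blk 26, set 2) → MISS  vc=[10]
6: 0xd3 (blk 26, set 2) → L1-HIT  vc=[10]
7: 0x57 (blk 10, set 2) → VC-HIT  vc=[26]
8: 0x46 (blk 8, set 0) → MISS  vc=[26]
9: 0xd4 (blk 26, set 2) → VC-HIT  vc=[10]
10: 0xd5 (blk 26, set 2) → L1-HIT  vc=[10]
11: 0x57 (blk 10, set 2) → VC-HIT  vc=[26]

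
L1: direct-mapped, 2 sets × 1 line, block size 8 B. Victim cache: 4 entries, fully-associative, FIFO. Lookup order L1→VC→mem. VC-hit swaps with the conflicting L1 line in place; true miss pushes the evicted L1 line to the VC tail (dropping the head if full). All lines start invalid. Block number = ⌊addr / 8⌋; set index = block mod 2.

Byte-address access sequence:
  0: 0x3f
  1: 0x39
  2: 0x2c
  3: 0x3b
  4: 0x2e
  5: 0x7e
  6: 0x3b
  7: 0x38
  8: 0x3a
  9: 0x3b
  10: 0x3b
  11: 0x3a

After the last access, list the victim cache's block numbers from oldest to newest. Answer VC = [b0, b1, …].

  [0] addr=0x3f blk=7 s=1: MISS | VC []
  [1] addr=0x39 blk=7 s=1: L1-HIT | VC []
  [2] addr=0x2c blk=5 s=1: MISS | VC [7]
  [3] addr=0x3b blk=7 s=1: VC-HIT | VC [5]
  [4] addr=0x2e blk=5 s=1: VC-HIT | VC [7]
  [5] addr=0x7e blk=15 s=1: MISS | VC [7, 5]
  [6] addr=0x3b blk=7 s=1: VC-HIT | VC [15, 5]
  [7] addr=0x38 blk=7 s=1: L1-HIT | VC [15, 5]
  [8] addr=0x3a blk=7 s=1: L1-HIT | VC [15, 5]
  [9] addr=0x3b blk=7 s=1: L1-HIT | VC [15, 5]
  [10] addr=0x3b blk=7 s=1: L1-HIT | VC [15, 5]
  [11] addr=0x3a blk=7 s=1: L1-HIT | VC [15, 5]

VC = [15, 5]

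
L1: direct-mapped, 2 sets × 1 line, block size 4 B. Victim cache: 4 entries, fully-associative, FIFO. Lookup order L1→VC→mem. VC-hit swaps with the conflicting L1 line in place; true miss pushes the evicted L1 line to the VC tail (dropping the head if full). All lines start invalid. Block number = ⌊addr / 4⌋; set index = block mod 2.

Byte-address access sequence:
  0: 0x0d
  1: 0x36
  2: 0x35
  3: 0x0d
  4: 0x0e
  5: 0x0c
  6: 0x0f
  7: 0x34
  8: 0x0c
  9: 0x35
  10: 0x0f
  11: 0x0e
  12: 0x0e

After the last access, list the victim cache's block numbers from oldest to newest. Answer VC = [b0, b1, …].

  [0] addr=0xd blk=3 s=1: MISS | VC []
  [1] addr=0x36 blk=13 s=1: MISS | VC [3]
  [2] addr=0x35 blk=13 s=1: L1-HIT | VC [3]
  [3] addr=0xd blk=3 s=1: VC-HIT | VC [13]
  [4] addr=0xe blk=3 s=1: L1-HIT | VC [13]
  [5] addr=0xc blk=3 s=1: L1-HIT | VC [13]
  [6] addr=0xf blk=3 s=1: L1-HIT | VC [13]
  [7] addr=0x34 blk=13 s=1: VC-HIT | VC [3]
  [8] addr=0xc blk=3 s=1: VC-HIT | VC [13]
  [9] addr=0x35 blk=13 s=1: VC-HIT | VC [3]
  [10] addr=0xf blk=3 s=1: VC-HIT | VC [13]
  [11] addr=0xe blk=3 s=1: L1-HIT | VC [13]
  [12] addr=0xe blk=3 s=1: L1-HIT | VC [13]

VC = [13]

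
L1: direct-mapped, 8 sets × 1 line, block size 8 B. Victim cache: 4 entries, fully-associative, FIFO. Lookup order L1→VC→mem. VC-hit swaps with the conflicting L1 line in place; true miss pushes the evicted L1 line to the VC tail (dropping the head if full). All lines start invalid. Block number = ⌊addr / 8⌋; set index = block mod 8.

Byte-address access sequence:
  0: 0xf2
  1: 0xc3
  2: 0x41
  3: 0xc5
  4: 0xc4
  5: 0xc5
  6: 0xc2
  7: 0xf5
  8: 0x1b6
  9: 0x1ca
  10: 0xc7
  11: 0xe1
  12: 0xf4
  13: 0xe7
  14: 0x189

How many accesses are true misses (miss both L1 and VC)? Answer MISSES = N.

MISSES = 7

#0 0xf2→b30/s6 MISS; vc=[]
#1 0xc3→b24/s0 MISS; vc=[]
#2 0x41→b8/s0 MISS; vc=[24]
#3 0xc5→b24/s0 VC-HIT; vc=[8]
#4 0xc4→b24/s0 L1-HIT; vc=[8]
#5 0xc5→b24/s0 L1-HIT; vc=[8]
#6 0xc2→b24/s0 L1-HIT; vc=[8]
#7 0xf5→b30/s6 L1-HIT; vc=[8]
#8 0x1b6→b54/s6 MISS; vc=[8,30]
#9 0x1ca→b57/s1 MISS; vc=[8,30]
#10 0xc7→b24/s0 L1-HIT; vc=[8,30]
#11 0xe1→b28/s4 MISS; vc=[8,30]
#12 0xf4→b30/s6 VC-HIT; vc=[8,54]
#13 0xe7→b28/s4 L1-HIT; vc=[8,54]
#14 0x189→b49/s1 MISS; vc=[8,54,57]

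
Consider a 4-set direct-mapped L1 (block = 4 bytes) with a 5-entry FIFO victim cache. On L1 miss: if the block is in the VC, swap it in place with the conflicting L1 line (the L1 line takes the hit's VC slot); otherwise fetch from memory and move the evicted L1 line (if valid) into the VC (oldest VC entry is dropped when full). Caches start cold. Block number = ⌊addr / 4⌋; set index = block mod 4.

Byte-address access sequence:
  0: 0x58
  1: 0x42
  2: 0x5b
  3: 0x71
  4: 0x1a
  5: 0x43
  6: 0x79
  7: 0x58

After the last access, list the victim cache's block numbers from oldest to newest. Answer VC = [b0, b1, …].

VC = [28, 30, 6]

0: 0x58 (blk 22, set 2) → MISS  vc=[]
1: 0x42 (blk 16, set 0) → MISS  vc=[]
2: 0x5b (blk 22, set 2) → L1-HIT  vc=[]
3: 0x71 (blk 28, set 0) → MISS  vc=[16]
4: 0x1a (blk 6, set 2) → MISS  vc=[16, 22]
5: 0x43 (blk 16, set 0) → VC-HIT  vc=[28, 22]
6: 0x79 (blk 30, set 2) → MISS  vc=[28, 22, 6]
7: 0x58 (blk 22, set 2) → VC-HIT  vc=[28, 30, 6]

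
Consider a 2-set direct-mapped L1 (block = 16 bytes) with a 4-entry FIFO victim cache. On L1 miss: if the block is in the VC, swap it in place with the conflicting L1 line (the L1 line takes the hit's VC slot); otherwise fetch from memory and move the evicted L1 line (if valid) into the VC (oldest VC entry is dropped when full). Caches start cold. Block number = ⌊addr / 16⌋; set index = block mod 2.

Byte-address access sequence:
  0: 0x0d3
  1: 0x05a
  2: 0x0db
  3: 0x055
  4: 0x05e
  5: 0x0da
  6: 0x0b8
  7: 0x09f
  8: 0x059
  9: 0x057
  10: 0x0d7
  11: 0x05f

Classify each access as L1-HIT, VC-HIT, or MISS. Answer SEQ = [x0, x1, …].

SEQ = [MISS, MISS, VC-HIT, VC-HIT, L1-HIT, VC-HIT, MISS, MISS, VC-HIT, L1-HIT, VC-HIT, VC-HIT]

0: 0xd3 (blk 13, set 1) → MISS  vc=[]
1: 0x5a (blk 5, set 1) → MISS  vc=[13]
2: 0xdb (blk 13, set 1) → VC-HIT  vc=[5]
3: 0x55 (blk 5, set 1) → VC-HIT  vc=[13]
4: 0x5e (blk 5, set 1) → L1-HIT  vc=[13]
5: 0xda (blk 13, set 1) → VC-HIT  vc=[5]
6: 0xb8 (blk 11, set 1) → MISS  vc=[5, 13]
7: 0x9f (blk 9, set 1) → MISS  vc=[5, 13, 11]
8: 0x59 (blk 5, set 1) → VC-HIT  vc=[9, 13, 11]
9: 0x57 (blk 5, set 1) → L1-HIT  vc=[9, 13, 11]
10: 0xd7 (blk 13, set 1) → VC-HIT  vc=[9, 5, 11]
11: 0x5f (blk 5, set 1) → VC-HIT  vc=[9, 13, 11]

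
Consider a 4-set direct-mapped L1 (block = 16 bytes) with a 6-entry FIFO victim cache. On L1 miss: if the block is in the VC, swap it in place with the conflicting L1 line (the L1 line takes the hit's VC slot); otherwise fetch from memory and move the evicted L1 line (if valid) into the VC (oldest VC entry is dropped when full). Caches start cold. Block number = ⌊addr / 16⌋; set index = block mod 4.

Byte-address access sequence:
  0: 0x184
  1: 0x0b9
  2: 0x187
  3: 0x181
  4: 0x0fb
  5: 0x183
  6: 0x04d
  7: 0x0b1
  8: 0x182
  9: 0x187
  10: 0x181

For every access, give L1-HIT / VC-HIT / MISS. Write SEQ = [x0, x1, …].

#0 0x184→b24/s0 MISS; vc=[]
#1 0xb9→b11/s3 MISS; vc=[]
#2 0x187→b24/s0 L1-HIT; vc=[]
#3 0x181→b24/s0 L1-HIT; vc=[]
#4 0xfb→b15/s3 MISS; vc=[11]
#5 0x183→b24/s0 L1-HIT; vc=[11]
#6 0x4d→b4/s0 MISS; vc=[11,24]
#7 0xb1→b11/s3 VC-HIT; vc=[15,24]
#8 0x182→b24/s0 VC-HIT; vc=[15,4]
#9 0x187→b24/s0 L1-HIT; vc=[15,4]
#10 0x181→b24/s0 L1-HIT; vc=[15,4]

SEQ = [MISS, MISS, L1-HIT, L1-HIT, MISS, L1-HIT, MISS, VC-HIT, VC-HIT, L1-HIT, L1-HIT]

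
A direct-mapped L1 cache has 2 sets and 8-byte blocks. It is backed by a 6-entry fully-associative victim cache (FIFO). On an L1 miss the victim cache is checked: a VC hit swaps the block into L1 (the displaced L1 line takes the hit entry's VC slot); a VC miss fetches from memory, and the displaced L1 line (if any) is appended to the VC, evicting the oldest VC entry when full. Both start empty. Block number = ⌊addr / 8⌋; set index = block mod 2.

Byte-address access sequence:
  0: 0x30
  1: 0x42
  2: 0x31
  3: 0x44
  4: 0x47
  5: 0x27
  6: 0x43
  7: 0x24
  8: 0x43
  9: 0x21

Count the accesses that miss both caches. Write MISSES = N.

MISSES = 3

  [0] addr=0x30 blk=6 s=0: MISS | VC []
  [1] addr=0x42 blk=8 s=0: MISS | VC [6]
  [2] addr=0x31 blk=6 s=0: VC-HIT | VC [8]
  [3] addr=0x44 blk=8 s=0: VC-HIT | VC [6]
  [4] addr=0x47 blk=8 s=0: L1-HIT | VC [6]
  [5] addr=0x27 blk=4 s=0: MISS | VC [6, 8]
  [6] addr=0x43 blk=8 s=0: VC-HIT | VC [6, 4]
  [7] addr=0x24 blk=4 s=0: VC-HIT | VC [6, 8]
  [8] addr=0x43 blk=8 s=0: VC-HIT | VC [6, 4]
  [9] addr=0x21 blk=4 s=0: VC-HIT | VC [6, 8]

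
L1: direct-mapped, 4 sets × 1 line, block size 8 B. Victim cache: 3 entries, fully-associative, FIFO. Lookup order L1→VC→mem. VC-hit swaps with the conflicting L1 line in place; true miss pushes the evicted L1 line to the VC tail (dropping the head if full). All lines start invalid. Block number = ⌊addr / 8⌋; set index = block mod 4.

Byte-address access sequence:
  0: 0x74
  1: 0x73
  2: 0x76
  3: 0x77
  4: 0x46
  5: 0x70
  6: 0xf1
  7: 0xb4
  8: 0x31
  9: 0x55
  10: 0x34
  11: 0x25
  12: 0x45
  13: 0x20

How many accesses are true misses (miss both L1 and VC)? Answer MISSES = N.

MISSES = 7

#0 0x74→b14/s2 MISS; vc=[]
#1 0x73→b14/s2 L1-HIT; vc=[]
#2 0x76→b14/s2 L1-HIT; vc=[]
#3 0x77→b14/s2 L1-HIT; vc=[]
#4 0x46→b8/s0 MISS; vc=[]
#5 0x70→b14/s2 L1-HIT; vc=[]
#6 0xf1→b30/s2 MISS; vc=[14]
#7 0xb4→b22/s2 MISS; vc=[14,30]
#8 0x31→b6/s2 MISS; vc=[14,30,22]
#9 0x55→b10/s2 MISS; vc=[30,22,6]
#10 0x34→b6/s2 VC-HIT; vc=[30,22,10]
#11 0x25→b4/s0 MISS; vc=[22,10,8]
#12 0x45→b8/s0 VC-HIT; vc=[22,10,4]
#13 0x20→b4/s0 VC-HIT; vc=[22,10,8]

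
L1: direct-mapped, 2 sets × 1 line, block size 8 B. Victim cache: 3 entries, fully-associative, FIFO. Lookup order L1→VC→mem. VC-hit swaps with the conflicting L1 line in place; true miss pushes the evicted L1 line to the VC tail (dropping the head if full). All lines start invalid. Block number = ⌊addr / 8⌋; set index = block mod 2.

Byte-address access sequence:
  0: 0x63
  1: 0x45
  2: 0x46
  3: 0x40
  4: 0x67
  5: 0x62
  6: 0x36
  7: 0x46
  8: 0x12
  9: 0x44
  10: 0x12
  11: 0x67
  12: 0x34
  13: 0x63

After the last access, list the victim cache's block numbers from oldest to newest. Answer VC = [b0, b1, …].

  [0] addr=0x63 blk=12 s=0: MISS | VC []
  [1] addr=0x45 blk=8 s=0: MISS | VC [12]
  [2] addr=0x46 blk=8 s=0: L1-HIT | VC [12]
  [3] addr=0x40 blk=8 s=0: L1-HIT | VC [12]
  [4] addr=0x67 blk=12 s=0: VC-HIT | VC [8]
  [5] addr=0x62 blk=12 s=0: L1-HIT | VC [8]
  [6] addr=0x36 blk=6 s=0: MISS | VC [8, 12]
  [7] addr=0x46 blk=8 s=0: VC-HIT | VC [6, 12]
  [8] addr=0x12 blk=2 s=0: MISS | VC [6, 12, 8]
  [9] addr=0x44 blk=8 s=0: VC-HIT | VC [6, 12, 2]
  [10] addr=0x12 blk=2 s=0: VC-HIT | VC [6, 12, 8]
  [11] addr=0x67 blk=12 s=0: VC-HIT | VC [6, 2, 8]
  [12] addr=0x34 blk=6 s=0: VC-HIT | VC [12, 2, 8]
  [13] addr=0x63 blk=12 s=0: VC-HIT | VC [6, 2, 8]

VC = [6, 2, 8]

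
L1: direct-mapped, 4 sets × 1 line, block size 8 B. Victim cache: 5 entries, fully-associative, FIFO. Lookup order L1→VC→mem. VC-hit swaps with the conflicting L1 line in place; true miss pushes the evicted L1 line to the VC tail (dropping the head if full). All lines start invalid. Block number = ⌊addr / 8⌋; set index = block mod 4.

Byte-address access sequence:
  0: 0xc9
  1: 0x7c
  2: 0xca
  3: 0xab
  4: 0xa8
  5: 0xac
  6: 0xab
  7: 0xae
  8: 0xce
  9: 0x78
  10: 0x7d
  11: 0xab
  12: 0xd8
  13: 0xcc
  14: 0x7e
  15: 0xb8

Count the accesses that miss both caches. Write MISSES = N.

MISSES = 5

#0 0xc9→b25/s1 MISS; vc=[]
#1 0x7c→b15/s3 MISS; vc=[]
#2 0xca→b25/s1 L1-HIT; vc=[]
#3 0xab→b21/s1 MISS; vc=[25]
#4 0xa8→b21/s1 L1-HIT; vc=[25]
#5 0xac→b21/s1 L1-HIT; vc=[25]
#6 0xab→b21/s1 L1-HIT; vc=[25]
#7 0xae→b21/s1 L1-HIT; vc=[25]
#8 0xce→b25/s1 VC-HIT; vc=[21]
#9 0x78→b15/s3 L1-HIT; vc=[21]
#10 0x7d→b15/s3 L1-HIT; vc=[21]
#11 0xab→b21/s1 VC-HIT; vc=[25]
#12 0xd8→b27/s3 MISS; vc=[25,15]
#13 0xcc→b25/s1 VC-HIT; vc=[21,15]
#14 0x7e→b15/s3 VC-HIT; vc=[21,27]
#15 0xb8→b23/s3 MISS; vc=[21,27,15]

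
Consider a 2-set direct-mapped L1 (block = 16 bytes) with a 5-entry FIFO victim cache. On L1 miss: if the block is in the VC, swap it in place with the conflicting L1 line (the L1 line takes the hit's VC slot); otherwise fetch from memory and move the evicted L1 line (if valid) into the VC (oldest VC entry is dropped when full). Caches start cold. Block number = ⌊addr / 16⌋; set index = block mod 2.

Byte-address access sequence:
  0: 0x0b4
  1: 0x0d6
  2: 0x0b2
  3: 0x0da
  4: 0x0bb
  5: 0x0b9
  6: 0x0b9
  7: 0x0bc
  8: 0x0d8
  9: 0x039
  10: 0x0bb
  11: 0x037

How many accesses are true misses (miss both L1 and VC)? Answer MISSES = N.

#0 0xb4→b11/s1 MISS; vc=[]
#1 0xd6→b13/s1 MISS; vc=[11]
#2 0xb2→b11/s1 VC-HIT; vc=[13]
#3 0xda→b13/s1 VC-HIT; vc=[11]
#4 0xbb→b11/s1 VC-HIT; vc=[13]
#5 0xb9→b11/s1 L1-HIT; vc=[13]
#6 0xb9→b11/s1 L1-HIT; vc=[13]
#7 0xbc→b11/s1 L1-HIT; vc=[13]
#8 0xd8→b13/s1 VC-HIT; vc=[11]
#9 0x39→b3/s1 MISS; vc=[11,13]
#10 0xbb→b11/s1 VC-HIT; vc=[3,13]
#11 0x37→b3/s1 VC-HIT; vc=[11,13]

MISSES = 3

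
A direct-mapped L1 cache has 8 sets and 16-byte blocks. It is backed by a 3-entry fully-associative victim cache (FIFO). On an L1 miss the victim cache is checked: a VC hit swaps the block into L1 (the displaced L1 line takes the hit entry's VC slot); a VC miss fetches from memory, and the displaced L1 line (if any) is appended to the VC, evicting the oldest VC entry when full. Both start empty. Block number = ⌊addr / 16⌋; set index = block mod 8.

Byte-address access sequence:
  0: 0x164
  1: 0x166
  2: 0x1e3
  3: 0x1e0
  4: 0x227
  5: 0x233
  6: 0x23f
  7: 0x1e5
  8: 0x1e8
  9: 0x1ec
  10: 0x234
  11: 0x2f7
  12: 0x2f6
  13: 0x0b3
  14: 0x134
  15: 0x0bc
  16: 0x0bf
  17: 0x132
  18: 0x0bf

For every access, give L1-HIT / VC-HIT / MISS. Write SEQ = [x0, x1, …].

SEQ = [MISS, L1-HIT, MISS, L1-HIT, MISS, MISS, L1-HIT, L1-HIT, L1-HIT, L1-HIT, L1-HIT, MISS, L1-HIT, MISS, MISS, VC-HIT, L1-HIT, VC-HIT, VC-HIT]

0: 0x164 (blk 22, set 6) → MISS  vc=[]
1: 0x166 (blk 22, set 6) → L1-HIT  vc=[]
2: 0x1e3 (blk 30, set 6) → MISS  vc=[22]
3: 0x1e0 (blk 30, set 6) → L1-HIT  vc=[22]
4: 0x227 (blk 34, set 2) → MISS  vc=[22]
5: 0x233 (blk 35, set 3) → MISS  vc=[22]
6: 0x23f (blk 35, set 3) → L1-HIT  vc=[22]
7: 0x1e5 (blk 30, set 6) → L1-HIT  vc=[22]
8: 0x1e8 (blk 30, set 6) → L1-HIT  vc=[22]
9: 0x1ec (blk 30, set 6) → L1-HIT  vc=[22]
10: 0x234 (blk 35, set 3) → L1-HIT  vc=[22]
11: 0x2f7 (blk 47, set 7) → MISS  vc=[22]
12: 0x2f6 (blk 47, set 7) → L1-HIT  vc=[22]
13: 0xb3 (blk 11, set 3) → MISS  vc=[22, 35]
14: 0x134 (blk 19, set 3) → MISS  vc=[22, 35, 11]
15: 0xbc (blk 11, set 3) → VC-HIT  vc=[22, 35, 19]
16: 0xbf (blk 11, set 3) → L1-HIT  vc=[22, 35, 19]
17: 0x132 (blk 19, set 3) → VC-HIT  vc=[22, 35, 11]
18: 0xbf (blk 11, set 3) → VC-HIT  vc=[22, 35, 19]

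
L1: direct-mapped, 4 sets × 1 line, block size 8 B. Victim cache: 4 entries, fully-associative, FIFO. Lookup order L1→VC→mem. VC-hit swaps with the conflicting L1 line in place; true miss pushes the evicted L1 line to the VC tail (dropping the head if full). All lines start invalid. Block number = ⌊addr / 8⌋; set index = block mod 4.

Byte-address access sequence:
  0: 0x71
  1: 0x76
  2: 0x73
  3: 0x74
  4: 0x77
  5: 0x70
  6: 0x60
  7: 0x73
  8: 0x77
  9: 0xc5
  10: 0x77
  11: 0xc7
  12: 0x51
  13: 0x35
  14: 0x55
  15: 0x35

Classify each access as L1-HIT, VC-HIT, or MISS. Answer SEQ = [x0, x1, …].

0: 0x71 (blk 14, set 2) → MISS  vc=[]
1: 0x76 (blk 14, set 2) → L1-HIT  vc=[]
2: 0x73 (blk 14, set 2) → L1-HIT  vc=[]
3: 0x74 (blk 14, set 2) → L1-HIT  vc=[]
4: 0x77 (blk 14, set 2) → L1-HIT  vc=[]
5: 0x70 (blk 14, set 2) → L1-HIT  vc=[]
6: 0x60 (blk 12, set 0) → MISS  vc=[]
7: 0x73 (blk 14, set 2) → L1-HIT  vc=[]
8: 0x77 (blk 14, set 2) → L1-HIT  vc=[]
9: 0xc5 (blk 24, set 0) → MISS  vc=[12]
10: 0x77 (blk 14, set 2) → L1-HIT  vc=[12]
11: 0xc7 (blk 24, set 0) → L1-HIT  vc=[12]
12: 0x51 (blk 10, set 2) → MISS  vc=[12, 14]
13: 0x35 (blk 6, set 2) → MISS  vc=[12, 14, 10]
14: 0x55 (blk 10, set 2) → VC-HIT  vc=[12, 14, 6]
15: 0x35 (blk 6, set 2) → VC-HIT  vc=[12, 14, 10]

SEQ = [MISS, L1-HIT, L1-HIT, L1-HIT, L1-HIT, L1-HIT, MISS, L1-HIT, L1-HIT, MISS, L1-HIT, L1-HIT, MISS, MISS, VC-HIT, VC-HIT]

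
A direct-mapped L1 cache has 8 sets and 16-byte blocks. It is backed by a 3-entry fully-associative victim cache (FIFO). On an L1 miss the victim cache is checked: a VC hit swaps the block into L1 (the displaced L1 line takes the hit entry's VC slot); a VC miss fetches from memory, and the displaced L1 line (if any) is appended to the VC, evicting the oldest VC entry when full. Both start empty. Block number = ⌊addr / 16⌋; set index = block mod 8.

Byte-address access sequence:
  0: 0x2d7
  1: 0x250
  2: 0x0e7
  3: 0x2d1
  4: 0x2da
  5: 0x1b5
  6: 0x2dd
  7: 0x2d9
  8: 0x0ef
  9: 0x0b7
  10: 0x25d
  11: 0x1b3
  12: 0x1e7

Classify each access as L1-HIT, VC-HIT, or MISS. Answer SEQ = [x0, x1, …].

0: 0x2d7 (blk 45, set 5) → MISS  vc=[]
1: 0x250 (blk 37, set 5) → MISS  vc=[45]
2: 0xe7 (blk 14, set 6) → MISS  vc=[45]
3: 0x2d1 (blk 45, set 5) → VC-HIT  vc=[37]
4: 0x2da (blk 45, set 5) → L1-HIT  vc=[37]
5: 0x1b5 (blk 27, set 3) → MISS  vc=[37]
6: 0x2dd (blk 45, set 5) → L1-HIT  vc=[37]
7: 0x2d9 (blk 45, set 5) → L1-HIT  vc=[37]
8: 0xef (blk 14, set 6) → L1-HIT  vc=[37]
9: 0xb7 (blk 11, set 3) → MISS  vc=[37, 27]
10: 0x25d (blk 37, set 5) → VC-HIT  vc=[45, 27]
11: 0x1b3 (blk 27, set 3) → VC-HIT  vc=[45, 11]
12: 0x1e7 (blk 30, set 6) → MISS  vc=[45, 11, 14]

SEQ = [MISS, MISS, MISS, VC-HIT, L1-HIT, MISS, L1-HIT, L1-HIT, L1-HIT, MISS, VC-HIT, VC-HIT, MISS]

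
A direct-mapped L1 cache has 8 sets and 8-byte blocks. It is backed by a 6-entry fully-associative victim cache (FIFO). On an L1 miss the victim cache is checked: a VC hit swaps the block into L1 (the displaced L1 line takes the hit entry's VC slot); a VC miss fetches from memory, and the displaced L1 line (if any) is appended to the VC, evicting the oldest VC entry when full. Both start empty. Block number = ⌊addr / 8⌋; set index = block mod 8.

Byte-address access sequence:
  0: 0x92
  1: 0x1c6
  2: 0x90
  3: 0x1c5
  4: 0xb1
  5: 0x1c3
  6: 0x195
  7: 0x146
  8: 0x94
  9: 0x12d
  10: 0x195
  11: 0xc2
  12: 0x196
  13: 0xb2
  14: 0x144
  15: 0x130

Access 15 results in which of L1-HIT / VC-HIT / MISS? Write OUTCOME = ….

  [0] addr=0x92 blk=18 s=2: MISS | VC []
  [1] addr=0x1c6 blk=56 s=0: MISS | VC []
  [2] addr=0x90 blk=18 s=2: L1-HIT | VC []
  [3] addr=0x1c5 blk=56 s=0: L1-HIT | VC []
  [4] addr=0xb1 blk=22 s=6: MISS | VC []
  [5] addr=0x1c3 blk=56 s=0: L1-HIT | VC []
  [6] addr=0x195 blk=50 s=2: MISS | VC [18]
  [7] addr=0x146 blk=40 s=0: MISS | VC [18, 56]
  [8] addr=0x94 blk=18 s=2: VC-HIT | VC [50, 56]
  [9] addr=0x12d blk=37 s=5: MISS | VC [50, 56]
  [10] addr=0x195 blk=50 s=2: VC-HIT | VC [18, 56]
  [11] addr=0xc2 blk=24 s=0: MISS | VC [18, 56, 40]
  [12] addr=0x196 blk=50 s=2: L1-HIT | VC [18, 56, 40]
  [13] addr=0xb2 blk=22 s=6: L1-HIT | VC [18, 56, 40]
  [14] addr=0x144 blk=40 s=0: VC-HIT | VC [18, 56, 24]
  [15] addr=0x130 blk=38 s=6: MISS | VC [18, 56, 24, 22]

OUTCOME = MISS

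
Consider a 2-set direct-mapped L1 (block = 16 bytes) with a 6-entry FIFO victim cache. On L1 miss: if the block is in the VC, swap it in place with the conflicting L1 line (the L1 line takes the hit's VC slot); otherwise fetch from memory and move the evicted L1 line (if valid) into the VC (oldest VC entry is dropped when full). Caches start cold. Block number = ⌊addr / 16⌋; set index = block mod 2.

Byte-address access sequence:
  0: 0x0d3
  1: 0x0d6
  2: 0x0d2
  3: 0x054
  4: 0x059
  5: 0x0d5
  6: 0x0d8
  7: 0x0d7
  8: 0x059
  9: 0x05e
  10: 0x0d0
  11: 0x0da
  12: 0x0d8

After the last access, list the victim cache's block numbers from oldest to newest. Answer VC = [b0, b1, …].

0: 0xd3 (blk 13, set 1) → MISS  vc=[]
1: 0xd6 (blk 13, set 1) → L1-HIT  vc=[]
2: 0xd2 (blk 13, set 1) → L1-HIT  vc=[]
3: 0x54 (blk 5, set 1) → MISS  vc=[13]
4: 0x59 (blk 5, set 1) → L1-HIT  vc=[13]
5: 0xd5 (blk 13, set 1) → VC-HIT  vc=[5]
6: 0xd8 (blk 13, set 1) → L1-HIT  vc=[5]
7: 0xd7 (blk 13, set 1) → L1-HIT  vc=[5]
8: 0x59 (blk 5, set 1) → VC-HIT  vc=[13]
9: 0x5e (blk 5, set 1) → L1-HIT  vc=[13]
10: 0xd0 (blk 13, set 1) → VC-HIT  vc=[5]
11: 0xda (blk 13, set 1) → L1-HIT  vc=[5]
12: 0xd8 (blk 13, set 1) → L1-HIT  vc=[5]

VC = [5]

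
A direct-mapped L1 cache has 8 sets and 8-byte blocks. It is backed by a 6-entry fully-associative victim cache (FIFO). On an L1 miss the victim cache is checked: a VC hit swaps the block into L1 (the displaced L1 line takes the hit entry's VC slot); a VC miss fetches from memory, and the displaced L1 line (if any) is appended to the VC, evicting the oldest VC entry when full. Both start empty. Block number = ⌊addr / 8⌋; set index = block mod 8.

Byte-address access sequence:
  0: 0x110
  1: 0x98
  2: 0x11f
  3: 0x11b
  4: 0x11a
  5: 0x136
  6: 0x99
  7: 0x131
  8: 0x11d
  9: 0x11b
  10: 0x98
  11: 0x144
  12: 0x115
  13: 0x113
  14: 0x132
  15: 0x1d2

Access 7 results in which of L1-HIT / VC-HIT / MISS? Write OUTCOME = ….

#0 0x110→b34/s2 MISS; vc=[]
#1 0x98→b19/s3 MISS; vc=[]
#2 0x11f→b35/s3 MISS; vc=[19]
#3 0x11b→b35/s3 L1-HIT; vc=[19]
#4 0x11a→b35/s3 L1-HIT; vc=[19]
#5 0x136→b38/s6 MISS; vc=[19]
#6 0x99→b19/s3 VC-HIT; vc=[35]
#7 0x131→b38/s6 L1-HIT; vc=[35]
#8 0x11d→b35/s3 VC-HIT; vc=[19]
#9 0x11b→b35/s3 L1-HIT; vc=[19]
#10 0x98→b19/s3 VC-HIT; vc=[35]
#11 0x144→b40/s0 MISS; vc=[35]
#12 0x115→b34/s2 L1-HIT; vc=[35]
#13 0x113→b34/s2 L1-HIT; vc=[35]
#14 0x132→b38/s6 L1-HIT; vc=[35]
#15 0x1d2→b58/s2 MISS; vc=[35,34]

OUTCOME = L1-HIT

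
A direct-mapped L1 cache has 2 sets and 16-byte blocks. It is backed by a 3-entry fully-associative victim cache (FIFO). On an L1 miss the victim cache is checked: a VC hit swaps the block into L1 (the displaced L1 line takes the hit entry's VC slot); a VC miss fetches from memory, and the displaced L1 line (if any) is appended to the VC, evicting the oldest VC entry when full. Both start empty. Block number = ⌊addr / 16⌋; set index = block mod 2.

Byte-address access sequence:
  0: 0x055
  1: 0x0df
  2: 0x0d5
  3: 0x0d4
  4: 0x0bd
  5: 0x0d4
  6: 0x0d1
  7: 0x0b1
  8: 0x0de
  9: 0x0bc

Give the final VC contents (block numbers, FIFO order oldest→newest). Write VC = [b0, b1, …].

VC = [5, 13]

  [0] addr=0x55 blk=5 s=1: MISS | VC []
  [1] addr=0xdf blk=13 s=1: MISS | VC [5]
  [2] addr=0xd5 blk=13 s=1: L1-HIT | VC [5]
  [3] addr=0xd4 blk=13 s=1: L1-HIT | VC [5]
  [4] addr=0xbd blk=11 s=1: MISS | VC [5, 13]
  [5] addr=0xd4 blk=13 s=1: VC-HIT | VC [5, 11]
  [6] addr=0xd1 blk=13 s=1: L1-HIT | VC [5, 11]
  [7] addr=0xb1 blk=11 s=1: VC-HIT | VC [5, 13]
  [8] addr=0xde blk=13 s=1: VC-HIT | VC [5, 11]
  [9] addr=0xbc blk=11 s=1: VC-HIT | VC [5, 13]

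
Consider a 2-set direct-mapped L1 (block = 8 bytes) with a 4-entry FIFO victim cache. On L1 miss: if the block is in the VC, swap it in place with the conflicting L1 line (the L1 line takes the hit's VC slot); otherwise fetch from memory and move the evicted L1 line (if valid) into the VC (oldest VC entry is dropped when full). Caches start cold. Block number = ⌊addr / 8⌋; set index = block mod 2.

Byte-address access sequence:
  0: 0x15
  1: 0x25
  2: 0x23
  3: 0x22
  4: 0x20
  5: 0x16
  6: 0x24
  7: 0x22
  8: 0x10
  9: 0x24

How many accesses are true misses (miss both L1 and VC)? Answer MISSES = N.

#0 0x15→b2/s0 MISS; vc=[]
#1 0x25→b4/s0 MISS; vc=[2]
#2 0x23→b4/s0 L1-HIT; vc=[2]
#3 0x22→b4/s0 L1-HIT; vc=[2]
#4 0x20→b4/s0 L1-HIT; vc=[2]
#5 0x16→b2/s0 VC-HIT; vc=[4]
#6 0x24→b4/s0 VC-HIT; vc=[2]
#7 0x22→b4/s0 L1-HIT; vc=[2]
#8 0x10→b2/s0 VC-HIT; vc=[4]
#9 0x24→b4/s0 VC-HIT; vc=[2]

MISSES = 2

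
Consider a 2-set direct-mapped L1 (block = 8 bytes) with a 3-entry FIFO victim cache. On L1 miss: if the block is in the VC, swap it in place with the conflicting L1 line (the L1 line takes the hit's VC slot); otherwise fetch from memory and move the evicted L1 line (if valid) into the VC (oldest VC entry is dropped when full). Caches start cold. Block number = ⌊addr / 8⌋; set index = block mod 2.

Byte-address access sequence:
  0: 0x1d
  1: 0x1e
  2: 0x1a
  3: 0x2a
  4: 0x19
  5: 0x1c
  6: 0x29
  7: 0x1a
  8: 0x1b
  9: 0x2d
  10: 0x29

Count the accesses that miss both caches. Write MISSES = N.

MISSES = 2

  [0] addr=0x1d blk=3 s=1: MISS | VC []
  [1] addr=0x1e blk=3 s=1: L1-HIT | VC []
  [2] addr=0x1a blk=3 s=1: L1-HIT | VC []
  [3] addr=0x2a blk=5 s=1: MISS | VC [3]
  [4] addr=0x19 blk=3 s=1: VC-HIT | VC [5]
  [5] addr=0x1c blk=3 s=1: L1-HIT | VC [5]
  [6] addr=0x29 blk=5 s=1: VC-HIT | VC [3]
  [7] addr=0x1a blk=3 s=1: VC-HIT | VC [5]
  [8] addr=0x1b blk=3 s=1: L1-HIT | VC [5]
  [9] addr=0x2d blk=5 s=1: VC-HIT | VC [3]
  [10] addr=0x29 blk=5 s=1: L1-HIT | VC [3]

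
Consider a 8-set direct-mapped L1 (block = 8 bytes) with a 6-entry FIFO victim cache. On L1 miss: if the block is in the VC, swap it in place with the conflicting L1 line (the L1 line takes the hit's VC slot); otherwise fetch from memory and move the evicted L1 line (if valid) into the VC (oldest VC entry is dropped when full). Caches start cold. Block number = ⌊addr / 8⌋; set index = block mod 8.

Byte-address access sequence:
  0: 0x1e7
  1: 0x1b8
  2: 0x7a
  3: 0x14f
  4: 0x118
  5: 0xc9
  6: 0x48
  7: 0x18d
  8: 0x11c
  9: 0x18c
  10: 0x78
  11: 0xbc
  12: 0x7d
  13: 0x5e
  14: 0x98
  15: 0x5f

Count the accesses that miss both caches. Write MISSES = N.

MISSES = 11

  [0] addr=0x1e7 blk=60 s=4: MISS | VC []
  [1] addr=0x1b8 blk=55 s=7: MISS | VC []
  [2] addr=0x7a blk=15 s=7: MISS | VC [55]
  [3] addr=0x14f blk=41 s=1: MISS | VC [55]
  [4] addr=0x118 blk=35 s=3: MISS | VC [55]
  [5] addr=0xc9 blk=25 s=1: MISS | VC [55, 41]
  [6] addr=0x48 blk=9 s=1: MISS | VC [55, 41, 25]
  [7] addr=0x18d blk=49 s=1: MISS | VC [55, 41, 25, 9]
  [8] addr=0x11c blk=35 s=3: L1-HIT | VC [55, 41, 25, 9]
  [9] addr=0x18c blk=49 s=1: L1-HIT | VC [55, 41, 25, 9]
  [10] addr=0x78 blk=15 s=7: L1-HIT | VC [55, 41, 25, 9]
  [11] addr=0xbc blk=23 s=7: MISS | VC [55, 41, 25, 9, 15]
  [12] addr=0x7d blk=15 s=7: VC-HIT | VC [55, 41, 25, 9, 23]
  [13] addr=0x5e blk=11 s=3: MISS | VC [55, 41, 25, 9, 23, 35]
  [14] addr=0x98 blk=19 s=3: MISS | VC [41, 25, 9, 23, 35, 11]
  [15] addr=0x5f blk=11 s=3: VC-HIT | VC [41, 25, 9, 23, 35, 19]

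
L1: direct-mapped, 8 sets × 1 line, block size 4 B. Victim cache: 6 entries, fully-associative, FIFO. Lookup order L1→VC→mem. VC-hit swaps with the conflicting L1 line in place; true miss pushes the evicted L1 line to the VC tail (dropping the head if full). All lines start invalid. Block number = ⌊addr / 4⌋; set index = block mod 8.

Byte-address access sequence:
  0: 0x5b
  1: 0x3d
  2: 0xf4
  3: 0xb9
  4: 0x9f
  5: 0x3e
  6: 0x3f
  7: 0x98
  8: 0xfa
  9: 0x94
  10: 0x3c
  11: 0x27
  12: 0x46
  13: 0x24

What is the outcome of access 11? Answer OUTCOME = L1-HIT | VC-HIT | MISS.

0: 0x5b (blk 22, set 6) → MISS  vc=[]
1: 0x3d (blk 15, set 7) → MISS  vc=[]
2: 0xf4 (blk 61, set 5) → MISS  vc=[]
3: 0xb9 (blk 46, set 6) → MISS  vc=[22]
4: 0x9f (blk 39, set 7) → MISS  vc=[22, 15]
5: 0x3e (blk 15, set 7) → VC-HIT  vc=[22, 39]
6: 0x3f (blk 15, set 7) → L1-HIT  vc=[22, 39]
7: 0x98 (blk 38, set 6) → MISS  vc=[22, 39, 46]
8: 0xfa (blk 62, set 6) → MISS  vc=[22, 39, 46, 38]
9: 0x94 (blk 37, set 5) → MISS  vc=[22, 39, 46, 38, 61]
10: 0x3c (blk 15, set 7) → L1-HIT  vc=[22, 39, 46, 38, 61]
11: 0x27 (blk 9, set 1) → MISS  vc=[22, 39, 46, 38, 61]
12: 0x46 (blk 17, set 1) → MISS  vc=[22, 39, 46, 38, 61, 9]
13: 0x24 (blk 9, set 1) → VC-HIT  vc=[22, 39, 46, 38, 61, 17]

OUTCOME = MISS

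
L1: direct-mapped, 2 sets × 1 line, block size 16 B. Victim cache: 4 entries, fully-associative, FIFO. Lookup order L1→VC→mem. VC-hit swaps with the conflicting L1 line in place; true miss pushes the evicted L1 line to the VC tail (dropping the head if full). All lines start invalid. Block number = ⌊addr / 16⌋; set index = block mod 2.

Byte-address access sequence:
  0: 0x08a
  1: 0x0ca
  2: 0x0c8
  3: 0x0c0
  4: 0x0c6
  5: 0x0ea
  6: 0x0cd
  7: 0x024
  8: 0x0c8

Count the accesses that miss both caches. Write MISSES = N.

MISSES = 4

0: 0x8a (blk 8, set 0) → MISS  vc=[]
1: 0xca (blk 12, set 0) → MISS  vc=[8]
2: 0xc8 (blk 12, set 0) → L1-HIT  vc=[8]
3: 0xc0 (blk 12, set 0) → L1-HIT  vc=[8]
4: 0xc6 (blk 12, set 0) → L1-HIT  vc=[8]
5: 0xea (blk 14, set 0) → MISS  vc=[8, 12]
6: 0xcd (blk 12, set 0) → VC-HIT  vc=[8, 14]
7: 0x24 (blk 2, set 0) → MISS  vc=[8, 14, 12]
8: 0xc8 (blk 12, set 0) → VC-HIT  vc=[8, 14, 2]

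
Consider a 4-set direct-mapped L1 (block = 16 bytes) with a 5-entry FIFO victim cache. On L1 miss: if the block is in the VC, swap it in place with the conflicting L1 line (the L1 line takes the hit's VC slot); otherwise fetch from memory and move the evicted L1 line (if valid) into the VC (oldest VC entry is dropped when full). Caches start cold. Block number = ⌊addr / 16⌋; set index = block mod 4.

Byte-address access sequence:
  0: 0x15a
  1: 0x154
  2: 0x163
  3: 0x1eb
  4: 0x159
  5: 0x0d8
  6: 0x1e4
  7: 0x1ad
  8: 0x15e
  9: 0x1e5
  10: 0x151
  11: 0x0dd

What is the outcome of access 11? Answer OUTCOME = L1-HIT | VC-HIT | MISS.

  [0] addr=0x15a blk=21 s=1: MISS | VC []
  [1] addr=0x154 blk=21 s=1: L1-HIT | VC []
  [2] addr=0x163 blk=22 s=2: MISS | VC []
  [3] addr=0x1eb blk=30 s=2: MISS | VC [22]
  [4] addr=0x159 blk=21 s=1: L1-HIT | VC [22]
  [5] addr=0xd8 blk=13 s=1: MISS | VC [22, 21]
  [6] addr=0x1e4 blk=30 s=2: L1-HIT | VC [22, 21]
  [7] addr=0x1ad blk=26 s=2: MISS | VC [22, 21, 30]
  [8] addr=0x15e blk=21 s=1: VC-HIT | VC [22, 13, 30]
  [9] addr=0x1e5 blk=30 s=2: VC-HIT | VC [22, 13, 26]
  [10] addr=0x151 blk=21 s=1: L1-HIT | VC [22, 13, 26]
  [11] addr=0xdd blk=13 s=1: VC-HIT | VC [22, 21, 26]

OUTCOME = VC-HIT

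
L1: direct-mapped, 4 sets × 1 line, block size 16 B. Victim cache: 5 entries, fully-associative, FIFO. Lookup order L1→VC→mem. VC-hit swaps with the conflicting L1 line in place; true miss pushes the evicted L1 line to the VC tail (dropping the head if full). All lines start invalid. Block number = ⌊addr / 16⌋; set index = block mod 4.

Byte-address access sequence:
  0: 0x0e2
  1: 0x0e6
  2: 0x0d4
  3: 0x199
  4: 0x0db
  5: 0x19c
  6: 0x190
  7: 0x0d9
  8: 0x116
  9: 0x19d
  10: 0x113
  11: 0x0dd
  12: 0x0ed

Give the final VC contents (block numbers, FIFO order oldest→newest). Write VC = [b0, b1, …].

0: 0xe2 (blk 14, set 2) → MISS  vc=[]
1: 0xe6 (blk 14, set 2) → L1-HIT  vc=[]
2: 0xd4 (blk 13, set 1) → MISS  vc=[]
3: 0x199 (blk 25, set 1) → MISS  vc=[13]
4: 0xdb (blk 13, set 1) → VC-HIT  vc=[25]
5: 0x19c (blk 25, set 1) → VC-HIT  vc=[13]
6: 0x190 (blk 25, set 1) → L1-HIT  vc=[13]
7: 0xd9 (blk 13, set 1) → VC-HIT  vc=[25]
8: 0x116 (blk 17, set 1) → MISS  vc=[25, 13]
9: 0x19d (blk 25, set 1) → VC-HIT  vc=[17, 13]
10: 0x113 (blk 17, set 1) → VC-HIT  vc=[25, 13]
11: 0xdd (blk 13, set 1) → VC-HIT  vc=[25, 17]
12: 0xed (blk 14, set 2) → L1-HIT  vc=[25, 17]

VC = [25, 17]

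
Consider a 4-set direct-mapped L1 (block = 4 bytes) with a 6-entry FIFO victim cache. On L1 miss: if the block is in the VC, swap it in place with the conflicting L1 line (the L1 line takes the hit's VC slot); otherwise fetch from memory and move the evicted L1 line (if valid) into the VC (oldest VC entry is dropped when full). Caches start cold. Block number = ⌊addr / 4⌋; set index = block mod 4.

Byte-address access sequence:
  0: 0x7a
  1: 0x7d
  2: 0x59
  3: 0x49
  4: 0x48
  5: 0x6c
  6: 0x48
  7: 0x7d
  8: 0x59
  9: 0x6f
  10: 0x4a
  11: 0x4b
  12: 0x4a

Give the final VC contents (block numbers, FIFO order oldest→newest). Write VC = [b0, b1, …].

VC = [30, 22, 31]

0: 0x7a (blk 30, set 2) → MISS  vc=[]
1: 0x7d (blk 31, set 3) → MISS  vc=[]
2: 0x59 (blk 22, set 2) → MISS  vc=[30]
3: 0x49 (blk 18, set 2) → MISS  vc=[30, 22]
4: 0x48 (blk 18, set 2) → L1-HIT  vc=[30, 22]
5: 0x6c (blk 27, set 3) → MISS  vc=[30, 22, 31]
6: 0x48 (blk 18, set 2) → L1-HIT  vc=[30, 22, 31]
7: 0x7d (blk 31, set 3) → VC-HIT  vc=[30, 22, 27]
8: 0x59 (blk 22, set 2) → VC-HIT  vc=[30, 18, 27]
9: 0x6f (blk 27, set 3) → VC-HIT  vc=[30, 18, 31]
10: 0x4a (blk 18, set 2) → VC-HIT  vc=[30, 22, 31]
11: 0x4b (blk 18, set 2) → L1-HIT  vc=[30, 22, 31]
12: 0x4a (blk 18, set 2) → L1-HIT  vc=[30, 22, 31]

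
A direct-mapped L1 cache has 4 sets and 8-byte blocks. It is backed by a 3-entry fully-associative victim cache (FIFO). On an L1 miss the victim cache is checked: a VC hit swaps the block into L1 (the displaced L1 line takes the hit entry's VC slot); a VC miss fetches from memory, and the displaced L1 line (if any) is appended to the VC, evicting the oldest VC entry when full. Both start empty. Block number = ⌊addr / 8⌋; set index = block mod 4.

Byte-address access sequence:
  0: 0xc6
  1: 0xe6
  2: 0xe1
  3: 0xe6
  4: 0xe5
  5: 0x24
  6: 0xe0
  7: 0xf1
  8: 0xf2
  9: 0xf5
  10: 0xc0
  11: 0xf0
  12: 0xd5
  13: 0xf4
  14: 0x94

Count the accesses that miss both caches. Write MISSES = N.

MISSES = 6

  [0] addr=0xc6 blk=24 s=0: MISS | VC []
  [1] addr=0xe6 blk=28 s=0: MISS | VC [24]
  [2] addr=0xe1 blk=28 s=0: L1-HIT | VC [24]
  [3] addr=0xe6 blk=28 s=0: L1-HIT | VC [24]
  [4] addr=0xe5 blk=28 s=0: L1-HIT | VC [24]
  [5] addr=0x24 blk=4 s=0: MISS | VC [24, 28]
  [6] addr=0xe0 blk=28 s=0: VC-HIT | VC [24, 4]
  [7] addr=0xf1 blk=30 s=2: MISS | VC [24, 4]
  [8] addr=0xf2 blk=30 s=2: L1-HIT | VC [24, 4]
  [9] addr=0xf5 blk=30 s=2: L1-HIT | VC [24, 4]
  [10] addr=0xc0 blk=24 s=0: VC-HIT | VC [28, 4]
  [11] addr=0xf0 blk=30 s=2: L1-HIT | VC [28, 4]
  [12] addr=0xd5 blk=26 s=2: MISS | VC [28, 4, 30]
  [13] addr=0xf4 blk=30 s=2: VC-HIT | VC [28, 4, 26]
  [14] addr=0x94 blk=18 s=2: MISS | VC [4, 26, 30]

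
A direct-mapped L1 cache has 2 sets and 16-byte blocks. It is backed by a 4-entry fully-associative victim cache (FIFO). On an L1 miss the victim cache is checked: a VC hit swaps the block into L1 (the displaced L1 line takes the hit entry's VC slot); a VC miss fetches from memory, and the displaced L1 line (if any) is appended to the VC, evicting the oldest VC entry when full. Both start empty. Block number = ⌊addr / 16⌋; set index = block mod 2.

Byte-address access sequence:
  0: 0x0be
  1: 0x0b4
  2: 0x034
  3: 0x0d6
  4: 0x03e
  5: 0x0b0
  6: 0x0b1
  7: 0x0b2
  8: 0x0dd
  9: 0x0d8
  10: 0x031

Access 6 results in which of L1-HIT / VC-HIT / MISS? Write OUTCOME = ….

#0 0xbe→b11/s1 MISS; vc=[]
#1 0xb4→b11/s1 L1-HIT; vc=[]
#2 0x34→b3/s1 MISS; vc=[11]
#3 0xd6→b13/s1 MISS; vc=[11,3]
#4 0x3e→b3/s1 VC-HIT; vc=[11,13]
#5 0xb0→b11/s1 VC-HIT; vc=[3,13]
#6 0xb1→b11/s1 L1-HIT; vc=[3,13]
#7 0xb2→b11/s1 L1-HIT; vc=[3,13]
#8 0xdd→b13/s1 VC-HIT; vc=[3,11]
#9 0xd8→b13/s1 L1-HIT; vc=[3,11]
#10 0x31→b3/s1 VC-HIT; vc=[13,11]

OUTCOME = L1-HIT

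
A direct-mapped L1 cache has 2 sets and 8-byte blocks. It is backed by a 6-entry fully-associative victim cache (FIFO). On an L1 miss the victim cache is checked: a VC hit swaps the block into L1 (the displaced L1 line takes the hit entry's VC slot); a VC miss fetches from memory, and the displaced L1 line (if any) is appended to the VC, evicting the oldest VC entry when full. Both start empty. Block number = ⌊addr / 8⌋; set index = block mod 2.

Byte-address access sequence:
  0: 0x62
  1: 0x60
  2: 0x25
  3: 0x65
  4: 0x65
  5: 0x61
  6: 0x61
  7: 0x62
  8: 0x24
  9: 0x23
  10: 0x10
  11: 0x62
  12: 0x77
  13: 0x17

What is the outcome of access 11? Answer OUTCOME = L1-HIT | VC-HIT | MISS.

OUTCOME = VC-HIT

#0 0x62→b12/s0 MISS; vc=[]
#1 0x60→b12/s0 L1-HIT; vc=[]
#2 0x25→b4/s0 MISS; vc=[12]
#3 0x65→b12/s0 VC-HIT; vc=[4]
#4 0x65→b12/s0 L1-HIT; vc=[4]
#5 0x61→b12/s0 L1-HIT; vc=[4]
#6 0x61→b12/s0 L1-HIT; vc=[4]
#7 0x62→b12/s0 L1-HIT; vc=[4]
#8 0x24→b4/s0 VC-HIT; vc=[12]
#9 0x23→b4/s0 L1-HIT; vc=[12]
#10 0x10→b2/s0 MISS; vc=[12,4]
#11 0x62→b12/s0 VC-HIT; vc=[2,4]
#12 0x77→b14/s0 MISS; vc=[2,4,12]
#13 0x17→b2/s0 VC-HIT; vc=[14,4,12]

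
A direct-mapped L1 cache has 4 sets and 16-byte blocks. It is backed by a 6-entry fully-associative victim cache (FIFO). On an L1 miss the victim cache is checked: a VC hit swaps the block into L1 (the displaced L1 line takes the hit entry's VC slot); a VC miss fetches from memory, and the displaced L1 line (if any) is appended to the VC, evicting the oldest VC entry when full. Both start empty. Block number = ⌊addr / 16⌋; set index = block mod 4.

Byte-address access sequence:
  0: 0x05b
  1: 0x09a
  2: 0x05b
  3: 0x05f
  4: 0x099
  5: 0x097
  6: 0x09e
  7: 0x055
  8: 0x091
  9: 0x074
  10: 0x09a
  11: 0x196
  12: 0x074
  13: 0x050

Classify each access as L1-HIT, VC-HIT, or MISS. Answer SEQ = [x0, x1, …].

#0 0x5b→b5/s1 MISS; vc=[]
#1 0x9a→b9/s1 MISS; vc=[5]
#2 0x5b→b5/s1 VC-HIT; vc=[9]
#3 0x5f→b5/s1 L1-HIT; vc=[9]
#4 0x99→b9/s1 VC-HIT; vc=[5]
#5 0x97→b9/s1 L1-HIT; vc=[5]
#6 0x9e→b9/s1 L1-HIT; vc=[5]
#7 0x55→b5/s1 VC-HIT; vc=[9]
#8 0x91→b9/s1 VC-HIT; vc=[5]
#9 0x74→b7/s3 MISS; vc=[5]
#10 0x9a→b9/s1 L1-HIT; vc=[5]
#11 0x196→b25/s1 MISS; vc=[5,9]
#12 0x74→b7/s3 L1-HIT; vc=[5,9]
#13 0x50→b5/s1 VC-HIT; vc=[25,9]

SEQ = [MISS, MISS, VC-HIT, L1-HIT, VC-HIT, L1-HIT, L1-HIT, VC-HIT, VC-HIT, MISS, L1-HIT, MISS, L1-HIT, VC-HIT]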